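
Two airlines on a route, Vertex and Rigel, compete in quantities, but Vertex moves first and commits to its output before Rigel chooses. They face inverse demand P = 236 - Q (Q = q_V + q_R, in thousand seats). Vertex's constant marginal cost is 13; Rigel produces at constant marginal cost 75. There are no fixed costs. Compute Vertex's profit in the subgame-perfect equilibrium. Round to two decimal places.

Solve by backward induction. Given q_V, the follower Rigel maximises π_R = (236 - q_V - q_R)q_R - 75q_R.
Follower FOC: 161 - q_V - 2q_R = 0, so q_R(q_V) = (161 - q_V)/2.
The leader anticipates this reaction. Substituting into P = 236 - Q gives P = 311/2 - (1/2)q_V, so π_V = (311/2 - (1/2)q_V)q_V - 13q_V.
The leader's first-order condition 285/2 - q_V = 0 yields q_V = 285/2.
Then q_R = (161 - 285/2)/2 = 37/4.
Price P = 236 - 607/4 = 337/4.
Vertex's profit: (337/4 - 13)·(285/2) = 10153.1250.

10153.13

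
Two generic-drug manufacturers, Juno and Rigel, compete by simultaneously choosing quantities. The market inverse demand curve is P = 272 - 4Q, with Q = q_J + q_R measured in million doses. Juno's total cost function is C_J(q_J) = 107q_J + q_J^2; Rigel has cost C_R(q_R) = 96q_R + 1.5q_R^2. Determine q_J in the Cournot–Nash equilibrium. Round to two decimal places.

Juno's profit: π_J = (272 - 4Q)q_J - (107q_J + q_J²). Setting ∂π_J/∂q_J = 0: 165 - 10q_J - 4(q_R) = 0.
Rigel's profit: π_R = (272 - 4Q)q_R - (96q_R + (3/2)q_R²). Setting ∂π_R/∂q_R = 0: 176 - 11q_R - 4(q_J) = 0.
So q_J = (165 - 4q_R)/10 and q_R = (176 - 4q_J)/11.
Substituting one into the other gives q_J = 1111/94 and q_R = 550/47.

11.82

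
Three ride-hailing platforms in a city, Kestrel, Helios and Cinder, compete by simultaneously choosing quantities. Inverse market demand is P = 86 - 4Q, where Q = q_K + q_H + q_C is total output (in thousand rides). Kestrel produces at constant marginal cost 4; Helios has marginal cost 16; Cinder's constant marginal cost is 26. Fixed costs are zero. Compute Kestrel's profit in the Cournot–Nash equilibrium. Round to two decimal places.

Kestrel's profit: π_K = (86 - 4Q)q_K - (4q_K). Setting ∂π_K/∂q_K = 0: 82 - 8q_K - 4(q_H + q_C) = 0.
Helios's profit: π_H = (86 - 4Q)q_H - (16q_H). Setting ∂π_H/∂q_H = 0: 70 - 8q_H - 4(q_K + q_C) = 0.
Cinder's profit: π_C = (86 - 4Q)q_C - (26q_C). Setting ∂π_C/∂q_C = 0: 60 - 8q_C - 4(q_K + q_H) = 0.
Summing all 3 equations gives 212 − 16Q = 0, hence Q = 53/4.
Back-substituting: q_K = (82 − 53)/4 = 29/4, q_H = (70 − 53)/4 = 17/4, q_C = (60 − 53)/4 = 7/4.
Price P = 86 - 4·(53/4) = 33.
Kestrel's profit: (33 - 4)·(29/4) = 841/4.

210.25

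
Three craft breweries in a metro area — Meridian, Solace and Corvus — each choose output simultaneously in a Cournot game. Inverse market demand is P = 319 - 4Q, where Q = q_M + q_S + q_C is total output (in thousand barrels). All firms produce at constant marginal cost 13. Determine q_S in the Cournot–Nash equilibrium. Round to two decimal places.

Each firm earns π_i = (319 - 4Q)q_i - 13q_i.
First-order condition (treating rivals' output as given): 306 - 8q_i - 4·Σ_{j≠i} q_j = 0.
By symmetry each firm produces the same amount; substituting Σ_{j≠i} q_j = 2q_i yields q_i = 306/16 = 153/8.

19.13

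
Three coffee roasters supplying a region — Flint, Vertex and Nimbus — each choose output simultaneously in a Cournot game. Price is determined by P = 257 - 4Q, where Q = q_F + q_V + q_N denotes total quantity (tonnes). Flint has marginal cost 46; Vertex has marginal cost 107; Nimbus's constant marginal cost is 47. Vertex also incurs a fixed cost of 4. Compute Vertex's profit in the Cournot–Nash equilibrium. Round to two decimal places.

9.14

Flint's profit: π_F = (257 - 4Q)q_F - (46q_F). Setting ∂π_F/∂q_F = 0: 211 - 8q_F - 4(q_V + q_N) = 0.
Vertex's profit: π_V = (257 - 4Q)q_V - (107q_V). Setting ∂π_V/∂q_V = 0: 150 - 8q_V - 4(q_F + q_N) = 0.
Nimbus's profit: π_N = (257 - 4Q)q_N - (47q_N). Setting ∂π_N/∂q_N = 0: 210 - 8q_N - 4(q_F + q_V) = 0.
Adding the 3 conditions: 571 − 8Q − 8Q = 0, i.e. Q = 571/16.
Back-substituting: q_F = (211 − 571/4)/4 = 273/16, q_V = (150 − 571/4)/4 = 29/16, q_N = (210 − 571/4)/4 = 269/16.
Price P = 257 - 4·(571/16) = 457/4.
Vertex's profit: (457/4 - 107)·(29/16) - 4 = 585/64.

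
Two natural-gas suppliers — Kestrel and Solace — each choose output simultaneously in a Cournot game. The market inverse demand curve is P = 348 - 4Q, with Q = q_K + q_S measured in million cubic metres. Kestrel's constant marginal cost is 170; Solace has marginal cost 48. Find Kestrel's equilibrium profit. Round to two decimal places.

87.11

Kestrel's profit: π_K = (348 - 4Q)q_K - (170q_K). Setting ∂π_K/∂q_K = 0: 178 - 8q_K - 4(q_S) = 0.
Solace's profit: π_S = (348 - 4Q)q_S - (48q_S). Setting ∂π_S/∂q_S = 0: 300 - 8q_S - 4(q_K) = 0.
Rearranging gives the reaction functions q_K = (178 - 4q_S)/8 and q_S = (300 - 4q_K)/8.
Solving the pair: q_K = 14/3, q_S = 211/6.
Price P = 348 - 4·(239/6) = 566/3.
Kestrel's profit: (566/3 - 170)·(14/3) = 784/9.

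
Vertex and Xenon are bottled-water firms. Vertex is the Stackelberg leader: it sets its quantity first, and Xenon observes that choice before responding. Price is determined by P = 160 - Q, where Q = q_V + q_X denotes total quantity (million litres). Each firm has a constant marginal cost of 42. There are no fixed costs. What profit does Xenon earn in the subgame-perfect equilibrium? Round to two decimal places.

870.25

The follower Xenon best-responds to any q_V: π_X = (160 - Q)q_X - 42q_X.
∂π_X/∂q_X = 118 - q_V - 2q_X = 0 gives the reaction function q_X = (118 - q_V)/2.
Vertex substitutes q_X(q_V) into its own profit: π_V = q_V(160 - q_V - (118 - q_V)/2) - 42q_V = (101 - (1/2)q_V)q_V - 42q_V.
The leader's first-order condition 59 - q_V = 0 yields q_V = 59.
Then q_X = (118 - 59)/2 = 59/2.
Price P = 160 - 177/2 = 143/2.
Xenon's profit: (143/2 - 42)·(59/2) = 870.2500.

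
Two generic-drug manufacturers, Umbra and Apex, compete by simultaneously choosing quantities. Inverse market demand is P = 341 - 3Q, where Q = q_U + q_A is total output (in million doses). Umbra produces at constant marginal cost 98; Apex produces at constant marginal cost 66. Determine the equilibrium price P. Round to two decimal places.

168.33

Umbra's profit: π_U = (341 - 3Q)q_U - (98q_U). Setting ∂π_U/∂q_U = 0: 243 - 6q_U - 3(q_A) = 0.
Apex's first-order condition: 275 - 6q_A - 3(q_U) = 0.
Best responses: q_U = (243 - 3q_A)/6, q_A = (275 - 3q_U)/6.
Solving the pair: q_U = 211/9, q_A = 307/9.
Total output Q = 518/9, so price P = 341 - 3·(518/9) = 505/3.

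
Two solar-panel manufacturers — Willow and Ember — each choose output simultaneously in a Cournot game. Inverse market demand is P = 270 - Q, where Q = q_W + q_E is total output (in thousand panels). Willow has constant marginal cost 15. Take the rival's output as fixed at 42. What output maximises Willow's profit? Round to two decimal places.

106.50

With the rival's output fixed at 42, Willow's profit is π_W = (270 - 42 - q_W)q_W - (15q_W) = (228 - q_W)q_W - (15q_W).
∂π_W/∂q_W = 213 - 2q_W = 0, so q_W = 213/2.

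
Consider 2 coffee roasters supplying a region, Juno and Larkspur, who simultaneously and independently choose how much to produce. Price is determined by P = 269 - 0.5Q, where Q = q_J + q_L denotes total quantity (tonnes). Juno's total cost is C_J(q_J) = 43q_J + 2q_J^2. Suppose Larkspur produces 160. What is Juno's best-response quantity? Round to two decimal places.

With the rival's output fixed at 160, Juno's profit is π_J = (269 - (1/2)·160 - (1/2)q_J)q_J - (43q_J + 2q_J²) = (189 - (1/2)q_J)q_J - (43q_J + 2q_J²).
∂π_J/∂q_J = 146 - 5q_J = 0, so q_J = 146/5.

29.20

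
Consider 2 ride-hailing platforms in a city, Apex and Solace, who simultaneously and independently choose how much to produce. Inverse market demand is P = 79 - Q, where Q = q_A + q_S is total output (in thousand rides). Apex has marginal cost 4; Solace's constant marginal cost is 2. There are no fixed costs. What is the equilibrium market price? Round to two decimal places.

Apex's profit: π_A = (79 - Q)q_A - (4q_A). Setting ∂π_A/∂q_A = 0: 75 - 2q_A - (q_S) = 0.
Solace's first-order condition: 77 - 2q_S - (q_A) = 0.
Rearranging gives the reaction functions q_A = (75 - q_S)/2 and q_S = (77 - q_A)/2.
Substituting one into the other gives q_A = 73/3 and q_S = 79/3.
Total output Q = 152/3, so price P = 79 - 152/3 = 85/3.

28.33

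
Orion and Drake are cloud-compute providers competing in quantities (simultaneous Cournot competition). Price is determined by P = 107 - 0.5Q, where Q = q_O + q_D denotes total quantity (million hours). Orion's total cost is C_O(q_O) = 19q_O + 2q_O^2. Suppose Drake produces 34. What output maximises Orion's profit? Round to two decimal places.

With the rival's output fixed at 34, Orion's profit is π_O = (107 - (1/2)·34 - (1/2)q_O)q_O - (19q_O + 2q_O²) = (90 - (1/2)q_O)q_O - (19q_O + 2q_O²).
∂π_O/∂q_O = 71 - 5q_O = 0, so q_O = 71/5.

14.20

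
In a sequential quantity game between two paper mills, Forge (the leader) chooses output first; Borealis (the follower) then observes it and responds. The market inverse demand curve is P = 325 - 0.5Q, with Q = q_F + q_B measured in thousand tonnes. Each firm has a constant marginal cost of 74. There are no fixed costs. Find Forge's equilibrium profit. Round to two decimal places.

The follower Borealis best-responds to any q_F: π_B = (325 - 0.5Q)q_B - 74q_B.
∂π_B/∂q_B = 251 - (1/2)q_F - q_B = 0 gives the reaction function q_B = (251 - (1/2)q_F).
Forge substitutes q_B(q_F) into its own profit: π_F = q_F(325 - (1/2)q_F - (251 - (1/2)q_F)/2) - 74q_F = (399/2 - (1/4)q_F)q_F - 74q_F.
Maximising: ∂π_F/∂q_F = 251/2 - (1/2)q_F = 0, giving q_F = 251.
Then q_B = (251 - (1/2)·251) = 251/2.
Price P = 325 - (1/2)·(753/2) = 547/4.
Forge's profit: (547/4 - 74)·251 = 15750.2500.

15750.25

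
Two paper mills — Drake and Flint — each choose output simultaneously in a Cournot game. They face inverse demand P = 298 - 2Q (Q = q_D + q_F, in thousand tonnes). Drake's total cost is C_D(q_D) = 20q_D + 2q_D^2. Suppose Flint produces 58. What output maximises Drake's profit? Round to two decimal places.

20.25

With the rival's output fixed at 58, Drake's profit is π_D = (298 - 2·58 - 2q_D)q_D - (20q_D + 2q_D²) = (182 - 2q_D)q_D - (20q_D + 2q_D²).
∂π_D/∂q_D = 162 - 8q_D = 0, so q_D = 81/4.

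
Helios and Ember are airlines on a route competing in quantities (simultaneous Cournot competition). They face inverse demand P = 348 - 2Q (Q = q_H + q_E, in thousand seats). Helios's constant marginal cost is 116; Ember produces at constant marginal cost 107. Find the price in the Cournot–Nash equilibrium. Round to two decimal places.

Helios's profit: π_H = (348 - 2Q)q_H - (116q_H). Setting ∂π_H/∂q_H = 0: 232 - 4q_H - 2(q_E) = 0.
Ember's first-order condition: 241 - 4q_E - 2(q_H) = 0.
Best responses: q_H = (232 - 2q_E)/4, q_E = (241 - 2q_H)/4.
Substituting one into the other gives q_H = 223/6 and q_E = 125/3.
Total output Q = 473/6, so price P = 348 - 2·(473/6) = 571/3.

190.33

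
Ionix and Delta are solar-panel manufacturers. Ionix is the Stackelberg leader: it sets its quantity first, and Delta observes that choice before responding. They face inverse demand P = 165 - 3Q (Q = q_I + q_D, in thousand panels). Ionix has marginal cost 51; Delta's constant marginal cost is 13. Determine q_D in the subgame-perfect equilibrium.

19

The follower Delta best-responds to any q_I: π_D = (165 - 3Q)q_D - 13q_D.
∂π_D/∂q_D = 152 - 3q_I - 6q_D = 0 gives the reaction function q_D = (152 - 3q_I)/6.
Ionix substitutes q_D(q_I) into its own profit: π_I = q_I(165 - 3q_I - (152 - 3q_I)/2) - 51q_I = (89 - (3/2)q_I)q_I - 51q_I.
The leader's first-order condition 38 - 3q_I = 0 yields q_I = 38/3.
Then q_D = (152 - 3·(38/3))/6 = 19.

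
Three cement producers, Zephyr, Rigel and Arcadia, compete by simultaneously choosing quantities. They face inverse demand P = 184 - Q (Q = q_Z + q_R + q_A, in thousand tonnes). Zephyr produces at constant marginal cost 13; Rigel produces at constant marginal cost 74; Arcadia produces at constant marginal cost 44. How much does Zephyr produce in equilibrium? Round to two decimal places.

Zephyr's profit: π_Z = (184 - Q)q_Z - (13q_Z). Setting ∂π_Z/∂q_Z = 0: 171 - 2q_Z - (q_R + q_A) = 0.
Rigel's first-order condition: 110 - 2q_R - (q_Z + q_A) = 0.
Arcadia's first-order condition: 140 - 2q_A - (q_Z + q_R) = 0.
Summing all 3 equations gives 421 − 4Q = 0, hence Q = 421/4.
Back-substituting: q_Z = (171 − 421/4) = 263/4, q_R = (110 − 421/4) = 19/4, q_A = (140 − 421/4) = 139/4.

65.75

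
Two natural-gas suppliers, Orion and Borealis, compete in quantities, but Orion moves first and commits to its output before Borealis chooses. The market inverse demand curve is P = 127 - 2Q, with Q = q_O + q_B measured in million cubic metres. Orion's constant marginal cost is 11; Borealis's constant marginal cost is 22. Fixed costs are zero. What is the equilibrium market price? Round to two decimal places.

42.75

The follower Borealis best-responds to any q_O: π_B = (127 - 2Q)q_B - 22q_B.
∂π_B/∂q_B = 105 - 2q_O - 4q_B = 0 gives the reaction function q_B = (105 - 2q_O)/4.
The leader anticipates this reaction. Substituting into P = 127 - 2Q gives P = 149/2 - q_O, so π_O = (149/2 - q_O)q_O - 11q_O.
Leader FOC: 127/2 - 2q_O = 0, so q_O = 127/4.
Then q_B = (105 - 2·(127/4))/4 = 83/8.
Total output Q = 337/8, so price P = 127 - 2·(337/8) = 171/4.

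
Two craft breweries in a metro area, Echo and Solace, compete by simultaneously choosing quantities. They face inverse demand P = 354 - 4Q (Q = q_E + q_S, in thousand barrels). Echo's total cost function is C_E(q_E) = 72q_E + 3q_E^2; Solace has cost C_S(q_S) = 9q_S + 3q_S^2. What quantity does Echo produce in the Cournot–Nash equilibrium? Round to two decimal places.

14.27

Echo's profit: π_E = (354 - 4Q)q_E - (72q_E + 3q_E²). Setting ∂π_E/∂q_E = 0: 282 - 14q_E - 4(q_S) = 0.
Solace's first-order condition: 345 - 14q_S - 4(q_E) = 0.
Rearranging gives the reaction functions q_E = (282 - 4q_S)/14 and q_S = (345 - 4q_E)/14.
Substituting one into the other gives q_E = 214/15 and q_S = 617/30.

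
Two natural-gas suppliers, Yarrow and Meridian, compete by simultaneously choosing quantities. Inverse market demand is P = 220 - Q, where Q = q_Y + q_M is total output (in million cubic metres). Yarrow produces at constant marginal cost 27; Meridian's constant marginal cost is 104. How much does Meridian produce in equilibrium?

13

Yarrow's profit: π_Y = (220 - Q)q_Y - (27q_Y). Setting ∂π_Y/∂q_Y = 0: 193 - 2q_Y - (q_M) = 0.
Meridian's profit: π_M = (220 - Q)q_M - (104q_M). Setting ∂π_M/∂q_M = 0: 116 - 2q_M - (q_Y) = 0.
So q_Y = (193 - q_M)/2 and q_M = (116 - q_Y)/2.
Substituting one into the other gives q_Y = 90 and q_M = 13.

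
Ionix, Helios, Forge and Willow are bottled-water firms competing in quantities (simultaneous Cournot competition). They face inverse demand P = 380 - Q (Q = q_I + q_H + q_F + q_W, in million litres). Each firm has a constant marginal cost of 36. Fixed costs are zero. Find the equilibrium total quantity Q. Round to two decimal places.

Each firm earns π_i = (380 - Q)q_i - 36q_i.
First-order condition (treating rivals' output as given): 344 - 2q_i - Σ_{j≠i} q_j = 0.
By symmetry each firm produces the same amount; substituting Σ_{j≠i} q_j = 3q_i yields q_i = 344/5.
Total output Q = 344/5 + 344/5 + 344/5 + 344/5 = 1376/5.

275.20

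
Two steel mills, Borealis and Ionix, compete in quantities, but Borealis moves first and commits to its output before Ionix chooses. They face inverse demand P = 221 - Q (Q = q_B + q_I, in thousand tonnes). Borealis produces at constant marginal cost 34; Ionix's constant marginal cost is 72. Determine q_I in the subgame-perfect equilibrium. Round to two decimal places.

18.25

The follower Ionix best-responds to any q_B: π_I = (221 - Q)q_I - 72q_I.
Follower FOC: 149 - q_B - 2q_I = 0, so q_I(q_B) = (149 - q_B)/2.
The leader anticipates this reaction. Substituting into P = 221 - Q gives P = 293/2 - (1/2)q_B, so π_B = (293/2 - (1/2)q_B)q_B - 34q_B.
Maximising: ∂π_B/∂q_B = 225/2 - q_B = 0, giving q_B = 225/2.
Then q_I = (149 - 225/2)/2 = 73/4.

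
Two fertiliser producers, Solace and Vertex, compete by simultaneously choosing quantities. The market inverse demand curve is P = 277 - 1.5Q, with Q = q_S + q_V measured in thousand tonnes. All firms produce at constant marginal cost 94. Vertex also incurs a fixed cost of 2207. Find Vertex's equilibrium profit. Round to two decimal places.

Each firm earns π_i = (277 - 1.5Q)q_i - 94q_i.
First-order condition (treating rivals' output as given): 183 - 3q_i - (3/2)q_j = 0.
By symmetry each firm produces the same amount; substituting q_j = q_i yields q_i = 183/(9/2) = 122/3.
Price P = 277 - (3/2)·(244/3) = 155.
Vertex's profit: (155 - 94)·(122/3) - 2207 = 821/3.

273.67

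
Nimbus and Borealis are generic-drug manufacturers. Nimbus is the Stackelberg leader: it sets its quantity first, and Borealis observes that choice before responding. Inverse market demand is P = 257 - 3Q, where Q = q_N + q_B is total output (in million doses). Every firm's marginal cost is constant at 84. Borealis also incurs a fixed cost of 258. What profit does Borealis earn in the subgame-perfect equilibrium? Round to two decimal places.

Solve by backward induction. Given q_N, the follower Borealis maximises π_B = (257 - 3q_N - 3q_B)q_B - 84q_B.
Follower FOC: 173 - 3q_N - 6q_B = 0, so q_B(q_N) = (173 - 3q_N)/6.
The leader anticipates this reaction. Substituting into P = 257 - 3Q gives P = 341/2 - (3/2)q_N, so π_N = (341/2 - (3/2)q_N)q_N - 84q_N.
Leader FOC: 173/2 - 3q_N = 0, so q_N = 173/6.
Then q_B = (173 - 3·(173/6))/6 = 173/12.
Price P = 257 - 3·(173/4) = 509/4.
Borealis's profit: (509/4 - 84)·(173/12) - 258 = 365.5208.

365.52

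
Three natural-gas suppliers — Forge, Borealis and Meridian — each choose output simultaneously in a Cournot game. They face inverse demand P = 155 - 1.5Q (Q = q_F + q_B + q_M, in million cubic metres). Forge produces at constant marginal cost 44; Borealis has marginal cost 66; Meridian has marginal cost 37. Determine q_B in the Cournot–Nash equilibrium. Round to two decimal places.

6.33

Forge's profit: π_F = (155 - 1.5Q)q_F - (44q_F). Setting ∂π_F/∂q_F = 0: 111 - 3q_F - (3/2)(q_B + q_M) = 0.
Borealis's profit: π_B = (155 - 1.5Q)q_B - (66q_B). Setting ∂π_B/∂q_B = 0: 89 - 3q_B - (3/2)(q_F + q_M) = 0.
Meridian's first-order condition: 118 - 3q_M - (3/2)(q_F + q_B) = 0.
Adding the 3 conditions: 318 − 3Q − 3Q = 0, i.e. Q = 53.
Back-substituting: q_F = (111 − 159/2)/(3/2) = 21, q_B = (89 − 159/2)/(3/2) = 19/3, q_M = (118 − 159/2)/(3/2) = 77/3.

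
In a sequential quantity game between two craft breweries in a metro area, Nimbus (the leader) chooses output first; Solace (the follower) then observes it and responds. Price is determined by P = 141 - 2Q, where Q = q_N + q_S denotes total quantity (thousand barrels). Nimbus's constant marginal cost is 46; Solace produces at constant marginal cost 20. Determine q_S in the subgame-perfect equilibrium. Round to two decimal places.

21.63

Solve by backward induction. Given q_N, the follower Solace maximises π_S = (141 - 2q_N - 2q_S)q_S - 20q_S.
Setting the follower's marginal profit to zero, 121 - 2q_N - 4q_S = 0, i.e. q_S = (121 - 2q_N)/4.
Nimbus substitutes q_S(q_N) into its own profit: π_N = q_N(141 - 2q_N - (121 - 2q_N)/2) - 46q_N = (161/2 - q_N)q_N - 46q_N.
Leader FOC: 69/2 - 2q_N = 0, so q_N = 69/4.
Then q_S = (121 - 2·(69/4))/4 = 173/8.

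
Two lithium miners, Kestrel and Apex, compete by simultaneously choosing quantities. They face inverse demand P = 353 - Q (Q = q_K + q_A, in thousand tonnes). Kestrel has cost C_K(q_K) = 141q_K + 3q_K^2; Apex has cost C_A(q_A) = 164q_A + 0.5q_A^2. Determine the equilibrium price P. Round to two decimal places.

277.04

Kestrel's profit: π_K = (353 - Q)q_K - (141q_K + 3q_K²). Setting ∂π_K/∂q_K = 0: 212 - 8q_K - (q_A) = 0.
Apex's first-order condition: 189 - 3q_A - (q_K) = 0.
So q_K = (212 - q_A)/8 and q_A = (189 - q_K)/3.
Solving the pair: q_K = 447/23, q_A = 1300/23.
Total output Q = 1747/23, so price P = 353 - 1747/23 = 277.0435.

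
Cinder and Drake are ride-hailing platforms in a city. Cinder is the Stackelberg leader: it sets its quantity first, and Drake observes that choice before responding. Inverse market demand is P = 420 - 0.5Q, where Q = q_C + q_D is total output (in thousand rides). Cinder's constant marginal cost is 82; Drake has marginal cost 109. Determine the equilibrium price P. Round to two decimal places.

The follower Drake best-responds to any q_C: π_D = (420 - 0.5Q)q_D - 109q_D.
Follower FOC: 311 - (1/2)q_C - q_D = 0, so q_D(q_C) = (311 - (1/2)q_C).
Cinder substitutes q_D(q_C) into its own profit: π_C = q_C(420 - (1/2)q_C - (311 - (1/2)q_C)/2) - 82q_C = (529/2 - (1/4)q_C)q_C - 82q_C.
Maximising: ∂π_C/∂q_C = 365/2 - (1/2)q_C = 0, giving q_C = 365.
Then q_D = (311 - (1/2)·365) = 257/2.
Total output Q = 987/2, so price P = 420 - (1/2)·(987/2) = 693/4.

173.25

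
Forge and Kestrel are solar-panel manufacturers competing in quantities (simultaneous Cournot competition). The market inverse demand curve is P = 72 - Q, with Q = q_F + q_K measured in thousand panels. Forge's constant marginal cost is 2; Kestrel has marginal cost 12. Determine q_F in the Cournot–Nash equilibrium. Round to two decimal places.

26.67

Forge's profit: π_F = (72 - Q)q_F - (2q_F). Setting ∂π_F/∂q_F = 0: 70 - 2q_F - (q_K) = 0.
Kestrel's first-order condition: 60 - 2q_K - (q_F) = 0.
Best responses: q_F = (70 - q_K)/2, q_K = (60 - q_F)/2.
Substituting one into the other gives q_F = 80/3 and q_K = 50/3.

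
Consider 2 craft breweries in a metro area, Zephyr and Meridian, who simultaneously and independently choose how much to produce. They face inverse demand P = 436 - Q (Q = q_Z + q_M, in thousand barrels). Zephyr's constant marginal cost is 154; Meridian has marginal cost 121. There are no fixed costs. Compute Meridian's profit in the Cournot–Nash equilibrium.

Zephyr's profit: π_Z = (436 - Q)q_Z - (154q_Z). Setting ∂π_Z/∂q_Z = 0: 282 - 2q_Z - (q_M) = 0.
Meridian's profit: π_M = (436 - Q)q_M - (121q_M). Setting ∂π_M/∂q_M = 0: 315 - 2q_M - (q_Z) = 0.
Best responses: q_Z = (282 - q_M)/2, q_M = (315 - q_Z)/2.
Solving the pair: q_Z = 83, q_M = 116.
Price P = 436 - 199 = 237.
Meridian's profit: (237 - 121)·116 = 13456.

13456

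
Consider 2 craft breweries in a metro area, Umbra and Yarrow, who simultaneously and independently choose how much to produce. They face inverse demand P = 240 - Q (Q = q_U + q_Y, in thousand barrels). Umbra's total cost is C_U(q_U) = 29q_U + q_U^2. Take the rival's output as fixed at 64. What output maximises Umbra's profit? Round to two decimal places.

36.75

With the rival's output fixed at 64, Umbra's profit is π_U = (240 - 64 - q_U)q_U - (29q_U + q_U²) = (176 - q_U)q_U - (29q_U + q_U²).
∂π_U/∂q_U = 147 - 4q_U = 0, so q_U = 147/4.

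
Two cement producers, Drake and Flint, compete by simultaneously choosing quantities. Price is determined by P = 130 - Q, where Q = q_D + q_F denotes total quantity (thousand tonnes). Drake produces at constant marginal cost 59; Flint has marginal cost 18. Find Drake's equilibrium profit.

Drake's profit: π_D = (130 - Q)q_D - (59q_D). Setting ∂π_D/∂q_D = 0: 71 - 2q_D - (q_F) = 0.
Flint's first-order condition: 112 - 2q_F - (q_D) = 0.
Best responses: q_D = (71 - q_F)/2, q_F = (112 - q_D)/2.
Solving the pair: q_D = 10, q_F = 51.
Price P = 130 - 61 = 69.
Drake's profit: (69 - 59)·10 = 100.

100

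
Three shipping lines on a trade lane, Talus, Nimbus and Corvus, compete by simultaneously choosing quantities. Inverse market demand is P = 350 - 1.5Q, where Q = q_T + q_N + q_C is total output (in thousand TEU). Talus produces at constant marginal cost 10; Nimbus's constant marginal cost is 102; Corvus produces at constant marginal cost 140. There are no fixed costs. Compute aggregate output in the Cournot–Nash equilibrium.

133

Talus's profit: π_T = (350 - 1.5Q)q_T - (10q_T). Setting ∂π_T/∂q_T = 0: 340 - 3q_T - (3/2)(q_N + q_C) = 0.
Nimbus's profit: π_N = (350 - 1.5Q)q_N - (102q_N). Setting ∂π_N/∂q_N = 0: 248 - 3q_N - (3/2)(q_T + q_C) = 0.
Corvus's first-order condition: 210 - 3q_C - (3/2)(q_T + q_N) = 0.
Summing all 3 equations gives 798 − 6Q = 0, hence Q = 133.
Back-substituting: q_T = (340 − 399/2)/(3/2) = 281/3, q_N = (248 − 399/2)/(3/2) = 97/3, q_C = (210 − 399/2)/(3/2) = 7.
Total output Q = 281/3 + 97/3 + 7 = 133.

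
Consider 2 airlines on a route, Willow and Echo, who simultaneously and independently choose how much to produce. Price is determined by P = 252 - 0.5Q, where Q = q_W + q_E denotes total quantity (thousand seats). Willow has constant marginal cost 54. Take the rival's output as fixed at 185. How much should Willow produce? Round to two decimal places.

105.50

With the rival's output fixed at 185, Willow's profit is π_W = (252 - (1/2)·185 - (1/2)q_W)q_W - (54q_W) = (319/2 - (1/2)q_W)q_W - (54q_W).
∂π_W/∂q_W = 211/2 - q_W = 0, so q_W = 211/2.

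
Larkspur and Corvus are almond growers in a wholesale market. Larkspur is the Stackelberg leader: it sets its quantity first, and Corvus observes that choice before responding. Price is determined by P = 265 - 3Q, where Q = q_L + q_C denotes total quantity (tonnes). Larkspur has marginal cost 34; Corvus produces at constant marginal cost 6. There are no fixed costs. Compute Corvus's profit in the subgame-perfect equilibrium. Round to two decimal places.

The follower Corvus best-responds to any q_L: π_C = (265 - 3Q)q_C - 6q_C.
∂π_C/∂q_C = 259 - 3q_L - 6q_C = 0 gives the reaction function q_C = (259 - 3q_L)/6.
The leader anticipates this reaction. Substituting into P = 265 - 3Q gives P = 271/2 - (3/2)q_L, so π_L = (271/2 - (3/2)q_L)q_L - 34q_L.
Maximising: ∂π_L/∂q_L = 203/2 - 3q_L = 0, giving q_L = 203/6.
Then q_C = (259 - 3·(203/6))/6 = 105/4.
Price P = 265 - 3·(721/12) = 339/4.
Corvus's profit: (339/4 - 6)·(105/4) = 2067.1875.

2067.19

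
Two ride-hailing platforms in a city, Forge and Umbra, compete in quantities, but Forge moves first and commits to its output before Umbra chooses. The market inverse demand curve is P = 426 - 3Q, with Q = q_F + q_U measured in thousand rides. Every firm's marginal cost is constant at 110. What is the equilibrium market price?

189

Solve by backward induction. Given q_F, the follower Umbra maximises π_U = (426 - 3q_F - 3q_U)q_U - 110q_U.
∂π_U/∂q_U = 316 - 3q_F - 6q_U = 0 gives the reaction function q_U = (316 - 3q_F)/6.
Forge substitutes q_U(q_F) into its own profit: π_F = q_F(426 - 3q_F - (316 - 3q_F)/2) - 110q_F = (268 - (3/2)q_F)q_F - 110q_F.
Leader FOC: 158 - 3q_F = 0, so q_F = 158/3.
Then q_U = (316 - 3·(158/3))/6 = 79/3.
Total output Q = 79, so price P = 426 - 3·79 = 189.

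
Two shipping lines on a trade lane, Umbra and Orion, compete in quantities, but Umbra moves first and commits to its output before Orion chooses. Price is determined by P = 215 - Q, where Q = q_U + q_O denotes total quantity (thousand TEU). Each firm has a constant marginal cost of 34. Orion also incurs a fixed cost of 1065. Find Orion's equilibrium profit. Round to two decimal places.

982.56

Solve by backward induction. Given q_U, the follower Orion maximises π_O = (215 - q_U - q_O)q_O - 34q_O.
Setting the follower's marginal profit to zero, 181 - q_U - 2q_O = 0, i.e. q_O = (181 - q_U)/2.
Umbra substitutes q_O(q_U) into its own profit: π_U = q_U(215 - q_U - (181 - q_U)/2) - 34q_U = (249/2 - (1/2)q_U)q_U - 34q_U.
The leader's first-order condition 181/2 - q_U = 0 yields q_U = 181/2.
Then q_O = (181 - 181/2)/2 = 181/4.
Price P = 215 - 543/4 = 317/4.
Orion's profit: (317/4 - 34)·(181/4) - 1065 = 982.5625.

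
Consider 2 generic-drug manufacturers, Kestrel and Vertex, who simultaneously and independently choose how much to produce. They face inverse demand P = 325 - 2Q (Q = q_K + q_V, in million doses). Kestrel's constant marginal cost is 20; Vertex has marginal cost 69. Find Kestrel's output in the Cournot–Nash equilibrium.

59

Kestrel's profit: π_K = (325 - 2Q)q_K - (20q_K). Setting ∂π_K/∂q_K = 0: 305 - 4q_K - 2(q_V) = 0.
Vertex's profit: π_V = (325 - 2Q)q_V - (69q_V). Setting ∂π_V/∂q_V = 0: 256 - 4q_V - 2(q_K) = 0.
So q_K = (305 - 2q_V)/4 and q_V = (256 - 2q_K)/4.
Substituting one into the other gives q_K = 59 and q_V = 69/2.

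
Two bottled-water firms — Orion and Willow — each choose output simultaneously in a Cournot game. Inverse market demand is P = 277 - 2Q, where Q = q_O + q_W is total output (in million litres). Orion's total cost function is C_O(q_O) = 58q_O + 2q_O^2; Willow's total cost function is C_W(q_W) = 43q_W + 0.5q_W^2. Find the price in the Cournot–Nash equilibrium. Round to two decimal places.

Orion's profit: π_O = (277 - 2Q)q_O - (58q_O + 2q_O²). Setting ∂π_O/∂q_O = 0: 219 - 8q_O - 2(q_W) = 0.
Willow's profit: π_W = (277 - 2Q)q_W - (43q_W + (1/2)q_W²). Setting ∂π_W/∂q_W = 0: 234 - 5q_W - 2(q_O) = 0.
So q_O = (219 - 2q_W)/8 and q_W = (234 - 2q_O)/5.
Solving the pair: q_O = 209/12, q_W = 239/6.
Total output Q = 229/4, so price P = 277 - 2·(229/4) = 325/2.

162.50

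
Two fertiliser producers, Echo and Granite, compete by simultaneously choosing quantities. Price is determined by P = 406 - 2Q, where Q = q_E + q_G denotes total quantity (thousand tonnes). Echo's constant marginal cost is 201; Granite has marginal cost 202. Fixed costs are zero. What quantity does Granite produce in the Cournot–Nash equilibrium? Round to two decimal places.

33.83

Echo's profit: π_E = (406 - 2Q)q_E - (201q_E). Setting ∂π_E/∂q_E = 0: 205 - 4q_E - 2(q_G) = 0.
Granite's profit: π_G = (406 - 2Q)q_G - (202q_G). Setting ∂π_G/∂q_G = 0: 204 - 4q_G - 2(q_E) = 0.
Best responses: q_E = (205 - 2q_G)/4, q_G = (204 - 2q_E)/4.
Solving the pair: q_E = 103/3, q_G = 203/6.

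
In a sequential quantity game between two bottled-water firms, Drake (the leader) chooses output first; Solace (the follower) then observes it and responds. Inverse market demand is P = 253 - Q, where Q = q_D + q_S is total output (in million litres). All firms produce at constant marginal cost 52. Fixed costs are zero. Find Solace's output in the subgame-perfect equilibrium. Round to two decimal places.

Solve by backward induction. Given q_D, the follower Solace maximises π_S = (253 - q_D - q_S)q_S - 52q_S.
Setting the follower's marginal profit to zero, 201 - q_D - 2q_S = 0, i.e. q_S = (201 - q_D)/2.
Drake substitutes q_S(q_D) into its own profit: π_D = q_D(253 - q_D - (201 - q_D)/2) - 52q_D = (305/2 - (1/2)q_D)q_D - 52q_D.
Maximising: ∂π_D/∂q_D = 201/2 - q_D = 0, giving q_D = 201/2.
Then q_S = (201 - 201/2)/2 = 201/4.

50.25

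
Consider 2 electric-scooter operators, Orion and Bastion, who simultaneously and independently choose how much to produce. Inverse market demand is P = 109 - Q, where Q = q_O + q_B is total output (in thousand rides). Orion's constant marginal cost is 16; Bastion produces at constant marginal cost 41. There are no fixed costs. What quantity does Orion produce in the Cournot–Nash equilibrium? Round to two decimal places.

Orion's profit: π_O = (109 - Q)q_O - (16q_O). Setting ∂π_O/∂q_O = 0: 93 - 2q_O - (q_B) = 0.
Bastion's profit: π_B = (109 - Q)q_B - (41q_B). Setting ∂π_B/∂q_B = 0: 68 - 2q_B - (q_O) = 0.
Rearranging gives the reaction functions q_O = (93 - q_B)/2 and q_B = (68 - q_O)/2.
Substituting one into the other gives q_O = 118/3 and q_B = 43/3.

39.33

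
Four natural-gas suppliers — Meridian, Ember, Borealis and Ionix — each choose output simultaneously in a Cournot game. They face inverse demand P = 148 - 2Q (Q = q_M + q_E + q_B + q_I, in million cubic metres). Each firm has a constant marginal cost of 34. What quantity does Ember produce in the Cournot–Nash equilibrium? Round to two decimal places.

Each firm earns π_i = (148 - 2Q)q_i - 34q_i.
First-order condition (treating rivals' output as given): 114 - 4q_i - 2·Σ_{j≠i} q_j = 0.
By symmetry each firm produces the same amount; substituting Σ_{j≠i} q_j = 3q_i yields q_i = 114/10 = 57/5.

11.40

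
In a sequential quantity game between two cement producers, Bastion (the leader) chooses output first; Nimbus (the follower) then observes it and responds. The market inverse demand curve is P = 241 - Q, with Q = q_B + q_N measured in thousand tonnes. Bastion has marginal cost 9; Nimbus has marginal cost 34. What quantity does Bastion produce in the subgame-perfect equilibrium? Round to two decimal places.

128.50

Solve by backward induction. Given q_B, the follower Nimbus maximises π_N = (241 - q_B - q_N)q_N - 34q_N.
Setting the follower's marginal profit to zero, 207 - q_B - 2q_N = 0, i.e. q_N = (207 - q_B)/2.
Bastion substitutes q_N(q_B) into its own profit: π_B = q_B(241 - q_B - (207 - q_B)/2) - 9q_B = (275/2 - (1/2)q_B)q_B - 9q_B.
Leader FOC: 257/2 - q_B = 0, so q_B = 257/2.
Then q_N = (207 - 257/2)/2 = 157/4.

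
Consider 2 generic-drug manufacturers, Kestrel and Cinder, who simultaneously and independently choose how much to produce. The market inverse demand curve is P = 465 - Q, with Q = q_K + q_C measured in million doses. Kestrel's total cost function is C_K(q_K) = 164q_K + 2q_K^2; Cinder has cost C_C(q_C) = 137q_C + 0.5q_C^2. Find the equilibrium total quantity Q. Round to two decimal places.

Kestrel's profit: π_K = (465 - Q)q_K - (164q_K + 2q_K²). Setting ∂π_K/∂q_K = 0: 301 - 6q_K - (q_C) = 0.
Cinder's first-order condition: 328 - 3q_C - (q_K) = 0.
So q_K = (301 - q_C)/6 and q_C = (328 - q_K)/3.
Substituting one into the other gives q_K = 575/17 and q_C = 1667/17.
Total output Q = 575/17 + 1667/17 = 131.8824.

131.88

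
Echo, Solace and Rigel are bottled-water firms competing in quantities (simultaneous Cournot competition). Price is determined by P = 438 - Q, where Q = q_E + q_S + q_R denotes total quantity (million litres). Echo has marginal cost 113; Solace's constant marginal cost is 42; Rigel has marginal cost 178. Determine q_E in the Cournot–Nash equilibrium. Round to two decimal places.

79.75

Echo's profit: π_E = (438 - Q)q_E - (113q_E). Setting ∂π_E/∂q_E = 0: 325 - 2q_E - (q_S + q_R) = 0.
Solace's first-order condition: 396 - 2q_S - (q_E + q_R) = 0.
Rigel's first-order condition: 260 - 2q_R - (q_E + q_S) = 0.
Adding the 3 first-order conditions: 981 − 4Q = 0, so Q = 981/4.
Back-substituting: q_E = (325 − 981/4) = 319/4, q_S = (396 − 981/4) = 603/4, q_R = (260 − 981/4) = 59/4.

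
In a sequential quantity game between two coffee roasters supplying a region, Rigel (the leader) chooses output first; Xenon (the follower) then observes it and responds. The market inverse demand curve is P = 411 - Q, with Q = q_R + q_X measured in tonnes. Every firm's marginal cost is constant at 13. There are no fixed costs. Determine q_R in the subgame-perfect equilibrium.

Solve by backward induction. Given q_R, the follower Xenon maximises π_X = (411 - q_R - q_X)q_X - 13q_X.
Setting the follower's marginal profit to zero, 398 - q_R - 2q_X = 0, i.e. q_X = (398 - q_R)/2.
Rigel substitutes q_X(q_R) into its own profit: π_R = q_R(411 - q_R - (398 - q_R)/2) - 13q_R = (212 - (1/2)q_R)q_R - 13q_R.
Maximising: ∂π_R/∂q_R = 199 - q_R = 0, giving q_R = 199.
Then q_X = (398 - 199)/2 = 199/2.

199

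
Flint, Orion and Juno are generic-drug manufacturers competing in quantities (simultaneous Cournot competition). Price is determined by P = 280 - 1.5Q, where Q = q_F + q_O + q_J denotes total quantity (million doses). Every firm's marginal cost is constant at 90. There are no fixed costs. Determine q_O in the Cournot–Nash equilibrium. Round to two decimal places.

Each firm earns π_i = (280 - 1.5Q)q_i - 90q_i.
Setting ∂π_i/∂q_i = 0 with rivals' quantities fixed: 190 - 3q_i - (3/2)·Σ_{j≠i} q_j = 0.
With identical firms every q_j equals q_i, so Σ_{j≠i} q_j = 2q_i and 190 = 6q_i, giving q_i = 95/3.

31.67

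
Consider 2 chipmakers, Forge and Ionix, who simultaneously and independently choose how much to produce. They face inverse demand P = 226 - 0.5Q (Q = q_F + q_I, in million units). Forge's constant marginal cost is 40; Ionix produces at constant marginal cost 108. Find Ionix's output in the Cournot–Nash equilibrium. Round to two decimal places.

33.33

Forge's profit: π_F = (226 - 0.5Q)q_F - (40q_F). Setting ∂π_F/∂q_F = 0: 186 - q_F - (1/2)(q_I) = 0.
Ionix's first-order condition: 118 - q_I - (1/2)(q_F) = 0.
Rearranging gives the reaction functions q_F = (186 - (1/2)q_I) and q_I = (118 - (1/2)q_F).
Solving the pair: q_F = 508/3, q_I = 100/3.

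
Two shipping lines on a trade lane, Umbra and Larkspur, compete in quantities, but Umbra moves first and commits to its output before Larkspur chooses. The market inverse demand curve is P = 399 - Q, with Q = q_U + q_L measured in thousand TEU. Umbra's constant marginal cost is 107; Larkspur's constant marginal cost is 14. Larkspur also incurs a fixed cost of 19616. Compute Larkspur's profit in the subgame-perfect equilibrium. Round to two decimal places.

Solve by backward induction. Given q_U, the follower Larkspur maximises π_L = (399 - q_U - q_L)q_L - 14q_L.
Follower FOC: 385 - q_U - 2q_L = 0, so q_L(q_U) = (385 - q_U)/2.
The leader anticipates this reaction. Substituting into P = 399 - Q gives P = 413/2 - (1/2)q_U, so π_U = (413/2 - (1/2)q_U)q_U - 107q_U.
The leader's first-order condition 199/2 - q_U = 0 yields q_U = 199/2.
Then q_L = (385 - 199/2)/2 = 571/4.
Price P = 399 - 969/4 = 627/4.
Larkspur's profit: (627/4 - 14)·(571/4) - 19616 = 761.5625.

761.56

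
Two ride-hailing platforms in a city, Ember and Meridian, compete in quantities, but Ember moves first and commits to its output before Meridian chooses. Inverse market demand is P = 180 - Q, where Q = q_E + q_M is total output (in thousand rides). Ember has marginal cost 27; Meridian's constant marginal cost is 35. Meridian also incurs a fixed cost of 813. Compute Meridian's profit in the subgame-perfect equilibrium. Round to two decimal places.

The follower Meridian best-responds to any q_E: π_M = (180 - Q)q_M - 35q_M.
∂π_M/∂q_M = 145 - q_E - 2q_M = 0 gives the reaction function q_M = (145 - q_E)/2.
Ember substitutes q_M(q_E) into its own profit: π_E = q_E(180 - q_E - (145 - q_E)/2) - 27q_E = (215/2 - (1/2)q_E)q_E - 27q_E.
Maximising: ∂π_E/∂q_E = 161/2 - q_E = 0, giving q_E = 161/2.
Then q_M = (145 - 161/2)/2 = 129/4.
Price P = 180 - 451/4 = 269/4.
Meridian's profit: (269/4 - 35)·(129/4) - 813 = 227.0625.

227.06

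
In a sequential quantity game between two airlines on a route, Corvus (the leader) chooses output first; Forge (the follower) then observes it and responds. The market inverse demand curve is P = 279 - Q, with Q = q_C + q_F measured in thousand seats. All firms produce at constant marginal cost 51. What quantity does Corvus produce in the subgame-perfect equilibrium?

114

The follower Forge best-responds to any q_C: π_F = (279 - Q)q_F - 51q_F.
∂π_F/∂q_F = 228 - q_C - 2q_F = 0 gives the reaction function q_F = (228 - q_C)/2.
Corvus substitutes q_F(q_C) into its own profit: π_C = q_C(279 - q_C - (228 - q_C)/2) - 51q_C = (165 - (1/2)q_C)q_C - 51q_C.
Leader FOC: 114 - q_C = 0, so q_C = 114.
Then q_F = (228 - 114)/2 = 57.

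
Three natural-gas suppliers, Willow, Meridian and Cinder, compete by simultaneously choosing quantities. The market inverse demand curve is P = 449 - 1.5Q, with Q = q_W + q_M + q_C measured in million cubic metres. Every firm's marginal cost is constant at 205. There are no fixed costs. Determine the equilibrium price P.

266

A representative firm's profit is π_i = q_i(449 - 1.5Q) - 205q_i.
Setting ∂π_i/∂q_i = 0 with rivals' quantities fixed: 244 - 3q_i - (3/2)·Σ_{j≠i} q_j = 0.
With identical firms every q_j equals q_i, so Σ_{j≠i} q_j = 2q_i and 244 = 6q_i, giving q_i = 122/3.
Total output Q = 122, so price P = 449 - (3/2)·122 = 266.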